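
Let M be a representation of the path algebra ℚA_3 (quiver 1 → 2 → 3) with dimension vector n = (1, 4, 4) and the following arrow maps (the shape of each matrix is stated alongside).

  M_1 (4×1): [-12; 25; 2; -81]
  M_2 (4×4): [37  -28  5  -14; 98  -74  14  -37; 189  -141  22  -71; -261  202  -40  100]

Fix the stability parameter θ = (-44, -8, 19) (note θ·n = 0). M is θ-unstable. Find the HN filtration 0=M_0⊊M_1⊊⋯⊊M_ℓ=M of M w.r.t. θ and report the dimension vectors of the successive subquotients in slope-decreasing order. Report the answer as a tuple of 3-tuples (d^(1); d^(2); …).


Barcode: M ≅ I[1,3], I[2,3]^3. HN layers by μ_θ (3 steps, strictly decreasing):
  μ^(1)=19; μ^(2)=-8; μ^(3)=-44

((0, 0, 4); (0, 4, 0); (1, 0, 0))


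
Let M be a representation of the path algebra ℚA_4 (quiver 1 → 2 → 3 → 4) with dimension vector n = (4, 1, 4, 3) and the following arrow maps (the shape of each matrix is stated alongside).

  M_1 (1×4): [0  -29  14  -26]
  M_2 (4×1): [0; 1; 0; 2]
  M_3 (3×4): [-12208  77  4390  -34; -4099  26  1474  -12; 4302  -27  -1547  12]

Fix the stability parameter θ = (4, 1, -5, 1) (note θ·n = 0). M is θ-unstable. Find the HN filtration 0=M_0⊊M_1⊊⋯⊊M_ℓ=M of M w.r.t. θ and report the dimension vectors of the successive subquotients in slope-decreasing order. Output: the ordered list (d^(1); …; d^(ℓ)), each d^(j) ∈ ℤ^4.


Via rank(M_{q-1}∘⋯∘M_p): M ≅ I[1,1]^3, I[1,4], I[3,3], I[3,4]^2.
μ_θ-semistable layers: μ^(1)=4; μ^(2)=1; μ^(3)=0; μ^(4)=-5

((3, 0, 0, 0); (0, 0, 0, 3); (1, 1, 1, 0); (0, 0, 3, 0))


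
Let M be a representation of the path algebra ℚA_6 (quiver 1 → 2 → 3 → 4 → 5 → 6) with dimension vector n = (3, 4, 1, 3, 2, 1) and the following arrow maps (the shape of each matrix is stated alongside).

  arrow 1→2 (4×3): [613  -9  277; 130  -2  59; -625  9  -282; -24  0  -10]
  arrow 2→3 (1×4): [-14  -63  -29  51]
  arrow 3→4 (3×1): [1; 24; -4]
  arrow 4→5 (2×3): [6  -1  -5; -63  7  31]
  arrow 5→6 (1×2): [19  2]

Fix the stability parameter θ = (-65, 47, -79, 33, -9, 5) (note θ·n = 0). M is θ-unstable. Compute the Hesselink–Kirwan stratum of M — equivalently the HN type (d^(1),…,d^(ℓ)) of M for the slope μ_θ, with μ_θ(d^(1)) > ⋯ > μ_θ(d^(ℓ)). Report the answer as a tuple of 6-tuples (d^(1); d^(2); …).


Barcode: M ≅ I[1,2]^2, I[1,5], I[2,2], I[4,4], I[4,6]. HN layers by μ_θ (6 steps, strictly decreasing):
  μ^(1)=47; μ^(2)=33; μ^(3)=12; μ^(4)=29/3; μ^(5)=-16; μ^(6)=-65

((0, 3, 0, 0, 0, 0); (0, 0, 0, 1, 0, 0); (0, 0, 0, 1, 1, 0); (0, 0, 0, 1, 1, 1); (0, 1, 1, 0, 0, 0); (3, 0, 0, 0, 0, 0))


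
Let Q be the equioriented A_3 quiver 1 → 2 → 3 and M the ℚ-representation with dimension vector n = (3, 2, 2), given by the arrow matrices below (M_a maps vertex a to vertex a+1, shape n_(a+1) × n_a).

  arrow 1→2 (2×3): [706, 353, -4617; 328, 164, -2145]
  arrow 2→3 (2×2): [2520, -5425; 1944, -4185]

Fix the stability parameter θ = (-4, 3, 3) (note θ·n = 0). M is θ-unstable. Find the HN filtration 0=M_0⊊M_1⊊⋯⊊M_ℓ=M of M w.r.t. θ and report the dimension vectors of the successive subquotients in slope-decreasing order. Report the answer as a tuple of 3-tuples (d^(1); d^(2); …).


Barcode: M ≅ I[1,1], I[1,2], I[1,3], I[3,3]. HN layers by μ_θ (2 steps, strictly decreasing):
  μ^(1)=3; μ^(2)=-4

((0, 2, 2); (3, 0, 0))


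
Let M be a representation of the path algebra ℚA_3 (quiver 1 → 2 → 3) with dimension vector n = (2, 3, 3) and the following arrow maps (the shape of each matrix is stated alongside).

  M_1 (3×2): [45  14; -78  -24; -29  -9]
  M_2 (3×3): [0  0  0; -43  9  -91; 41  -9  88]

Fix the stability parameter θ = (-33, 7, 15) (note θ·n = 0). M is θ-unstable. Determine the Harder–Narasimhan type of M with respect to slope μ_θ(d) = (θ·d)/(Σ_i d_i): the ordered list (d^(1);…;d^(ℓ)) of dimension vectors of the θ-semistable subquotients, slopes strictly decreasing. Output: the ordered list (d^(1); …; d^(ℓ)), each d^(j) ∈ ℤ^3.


Interval decomposition of M: I[1,3]^2, I[2,2], I[3,3].
HN type (ℓ=3): μ^(1)=15; μ^(2)=7; μ^(3)=-33

((0, 0, 3); (0, 3, 0); (2, 0, 0))


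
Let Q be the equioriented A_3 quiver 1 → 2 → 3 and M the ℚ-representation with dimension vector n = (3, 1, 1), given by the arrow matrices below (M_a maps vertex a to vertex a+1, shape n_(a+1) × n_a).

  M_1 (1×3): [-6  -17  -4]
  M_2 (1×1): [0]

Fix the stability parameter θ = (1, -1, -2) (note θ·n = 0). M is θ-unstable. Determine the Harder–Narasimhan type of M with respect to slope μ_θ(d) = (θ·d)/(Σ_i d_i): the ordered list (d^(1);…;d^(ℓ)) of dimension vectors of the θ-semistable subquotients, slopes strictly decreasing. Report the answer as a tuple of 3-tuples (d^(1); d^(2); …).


Interval decomposition of M: I[1,1]^2, I[1,2], I[3,3].
HN type (ℓ=3): μ^(1)=1; μ^(2)=0; μ^(3)=-2

((2, 0, 0); (1, 1, 0); (0, 0, 1))


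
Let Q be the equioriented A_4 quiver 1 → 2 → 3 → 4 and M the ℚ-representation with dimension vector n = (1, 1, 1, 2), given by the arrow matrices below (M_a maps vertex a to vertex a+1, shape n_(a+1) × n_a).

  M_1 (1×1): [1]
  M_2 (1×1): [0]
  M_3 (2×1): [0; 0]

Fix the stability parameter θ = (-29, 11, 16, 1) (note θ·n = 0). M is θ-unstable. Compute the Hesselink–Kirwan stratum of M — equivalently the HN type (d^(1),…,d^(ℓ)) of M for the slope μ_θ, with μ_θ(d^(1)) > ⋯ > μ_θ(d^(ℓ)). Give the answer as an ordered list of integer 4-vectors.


Via rank(M_{q-1}∘⋯∘M_p): M ≅ I[1,2], I[3,3], I[4,4]^2.
μ_θ-semistable layers: μ^(1)=16; μ^(2)=11; μ^(3)=1; μ^(4)=-29

((0, 0, 1, 0); (0, 1, 0, 0); (0, 0, 0, 2); (1, 0, 0, 0))


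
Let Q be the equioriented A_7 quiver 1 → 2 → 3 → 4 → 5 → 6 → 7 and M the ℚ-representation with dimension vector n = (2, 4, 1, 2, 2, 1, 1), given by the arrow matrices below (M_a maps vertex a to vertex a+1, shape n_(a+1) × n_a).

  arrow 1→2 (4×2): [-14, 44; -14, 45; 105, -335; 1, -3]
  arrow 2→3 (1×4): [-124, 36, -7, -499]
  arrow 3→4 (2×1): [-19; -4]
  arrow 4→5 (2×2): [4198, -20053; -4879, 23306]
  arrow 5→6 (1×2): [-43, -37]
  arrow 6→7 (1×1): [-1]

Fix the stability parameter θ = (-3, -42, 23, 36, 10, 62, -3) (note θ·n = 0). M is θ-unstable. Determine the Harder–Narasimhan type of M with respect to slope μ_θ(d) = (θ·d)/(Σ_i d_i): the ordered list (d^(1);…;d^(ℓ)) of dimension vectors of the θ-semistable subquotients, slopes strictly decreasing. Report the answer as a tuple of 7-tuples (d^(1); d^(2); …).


Barcode: M ≅ I[1,2], I[1,7], I[2,2]^2, I[4,5]. HN layers by μ_θ (4 steps, strictly decreasing):
  μ^(1)=59/2; μ^(2)=23; μ^(3)=-45/2; μ^(4)=-42

((0, 0, 0, 0, 0, 1, 1); (0, 0, 1, 2, 2, 0, 0); (2, 2, 0, 0, 0, 0, 0); (0, 2, 0, 0, 0, 0, 0))


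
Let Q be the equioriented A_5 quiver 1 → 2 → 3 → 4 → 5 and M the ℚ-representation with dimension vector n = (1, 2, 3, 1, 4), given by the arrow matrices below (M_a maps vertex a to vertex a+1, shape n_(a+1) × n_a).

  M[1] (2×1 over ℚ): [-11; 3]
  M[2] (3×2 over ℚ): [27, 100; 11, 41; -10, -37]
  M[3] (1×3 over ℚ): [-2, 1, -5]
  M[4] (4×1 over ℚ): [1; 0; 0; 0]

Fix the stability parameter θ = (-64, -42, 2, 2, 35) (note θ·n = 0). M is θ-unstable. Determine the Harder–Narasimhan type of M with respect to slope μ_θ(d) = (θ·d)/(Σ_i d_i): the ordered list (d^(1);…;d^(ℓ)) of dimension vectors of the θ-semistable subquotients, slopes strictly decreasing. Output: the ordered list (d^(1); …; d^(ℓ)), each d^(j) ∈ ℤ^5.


Via rank(M_{q-1}∘⋯∘M_p): M ≅ I[1,5], I[2,3], I[3,3], I[5,5]^3.
μ_θ-semistable layers: μ^(1)=35; μ^(2)=2; μ^(3)=-42; μ^(4)=-64

((0, 0, 0, 0, 4); (0, 0, 3, 1, 0); (0, 2, 0, 0, 0); (1, 0, 0, 0, 0))


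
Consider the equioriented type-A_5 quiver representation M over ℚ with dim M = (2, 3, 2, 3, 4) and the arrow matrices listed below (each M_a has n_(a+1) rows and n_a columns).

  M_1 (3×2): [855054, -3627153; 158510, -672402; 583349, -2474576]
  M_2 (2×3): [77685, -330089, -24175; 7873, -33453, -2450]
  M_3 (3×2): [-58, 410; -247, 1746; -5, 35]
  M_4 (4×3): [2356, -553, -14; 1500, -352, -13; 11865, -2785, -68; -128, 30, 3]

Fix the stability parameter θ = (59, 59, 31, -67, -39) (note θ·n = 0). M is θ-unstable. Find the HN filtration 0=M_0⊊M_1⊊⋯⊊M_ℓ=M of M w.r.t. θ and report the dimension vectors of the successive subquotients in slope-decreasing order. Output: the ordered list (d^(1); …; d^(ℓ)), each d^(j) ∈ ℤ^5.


Via rank(M_{q-1}∘⋯∘M_p): M ≅ I[1,5]^2, I[2,2], I[4,5], I[5,5].
μ_θ-semistable layers: μ^(1)=59; μ^(2)=43/5; μ^(3)=-39; μ^(4)=-67

((0, 1, 0, 0, 0); (2, 2, 2, 2, 2); (0, 0, 0, 0, 2); (0, 0, 0, 1, 0))


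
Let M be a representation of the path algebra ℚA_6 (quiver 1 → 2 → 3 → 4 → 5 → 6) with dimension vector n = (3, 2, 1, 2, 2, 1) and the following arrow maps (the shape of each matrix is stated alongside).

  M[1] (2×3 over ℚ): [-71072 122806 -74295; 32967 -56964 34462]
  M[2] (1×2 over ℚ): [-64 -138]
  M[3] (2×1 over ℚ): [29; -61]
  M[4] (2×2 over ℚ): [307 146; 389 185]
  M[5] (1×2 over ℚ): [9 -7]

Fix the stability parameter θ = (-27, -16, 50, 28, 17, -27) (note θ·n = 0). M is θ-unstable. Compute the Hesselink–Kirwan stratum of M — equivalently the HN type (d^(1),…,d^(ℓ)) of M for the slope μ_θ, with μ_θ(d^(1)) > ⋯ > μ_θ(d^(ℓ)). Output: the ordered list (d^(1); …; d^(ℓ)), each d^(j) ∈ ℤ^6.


Via rank(M_{q-1}∘⋯∘M_p): M ≅ I[1,1], I[1,2], I[1,6], I[4,5].
μ_θ-semistable layers: μ^(1)=45/2; μ^(2)=17; μ^(3)=-16; μ^(4)=-27

((0, 0, 0, 1, 1, 0); (0, 0, 1, 1, 1, 1); (0, 2, 0, 0, 0, 0); (3, 0, 0, 0, 0, 0))


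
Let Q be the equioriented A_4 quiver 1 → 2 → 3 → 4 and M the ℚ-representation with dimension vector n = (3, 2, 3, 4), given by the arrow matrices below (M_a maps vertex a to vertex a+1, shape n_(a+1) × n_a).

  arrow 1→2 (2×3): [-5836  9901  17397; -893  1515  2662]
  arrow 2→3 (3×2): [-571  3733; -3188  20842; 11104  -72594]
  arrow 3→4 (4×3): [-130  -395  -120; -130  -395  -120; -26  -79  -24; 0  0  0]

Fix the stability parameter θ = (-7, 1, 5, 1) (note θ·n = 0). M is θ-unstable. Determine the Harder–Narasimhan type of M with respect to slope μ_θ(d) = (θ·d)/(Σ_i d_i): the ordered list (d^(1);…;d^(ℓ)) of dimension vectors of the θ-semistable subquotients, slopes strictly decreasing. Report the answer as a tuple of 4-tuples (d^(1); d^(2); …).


Interval decomposition of M: I[1,1], I[1,3], I[1,4], I[3,3], I[4,4]^3.
HN type (ℓ=4): μ^(1)=5; μ^(2)=3; μ^(3)=1; μ^(4)=-7

((0, 0, 2, 0); (0, 0, 1, 1); (0, 2, 0, 3); (3, 0, 0, 0))


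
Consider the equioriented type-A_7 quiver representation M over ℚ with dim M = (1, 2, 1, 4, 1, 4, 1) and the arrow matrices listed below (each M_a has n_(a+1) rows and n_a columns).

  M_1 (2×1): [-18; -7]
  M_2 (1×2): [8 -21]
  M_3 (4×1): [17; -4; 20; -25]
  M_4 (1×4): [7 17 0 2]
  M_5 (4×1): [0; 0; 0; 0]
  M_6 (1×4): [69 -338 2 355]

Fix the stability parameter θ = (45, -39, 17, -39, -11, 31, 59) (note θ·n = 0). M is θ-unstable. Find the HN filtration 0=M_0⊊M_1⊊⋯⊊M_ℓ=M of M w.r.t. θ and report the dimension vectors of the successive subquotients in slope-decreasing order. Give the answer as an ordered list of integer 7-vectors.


Via rank(M_{q-1}∘⋯∘M_p): M ≅ I[1,5], I[2,2], I[4,4]^3, I[6,6]^3, I[6,7].
μ_θ-semistable layers: μ^(1)=59; μ^(2)=31; μ^(3)=-27/5; μ^(4)=-39

((0, 0, 0, 0, 0, 0, 1); (0, 0, 0, 0, 0, 4, 0); (1, 1, 1, 1, 1, 0, 0); (0, 1, 0, 3, 0, 0, 0))


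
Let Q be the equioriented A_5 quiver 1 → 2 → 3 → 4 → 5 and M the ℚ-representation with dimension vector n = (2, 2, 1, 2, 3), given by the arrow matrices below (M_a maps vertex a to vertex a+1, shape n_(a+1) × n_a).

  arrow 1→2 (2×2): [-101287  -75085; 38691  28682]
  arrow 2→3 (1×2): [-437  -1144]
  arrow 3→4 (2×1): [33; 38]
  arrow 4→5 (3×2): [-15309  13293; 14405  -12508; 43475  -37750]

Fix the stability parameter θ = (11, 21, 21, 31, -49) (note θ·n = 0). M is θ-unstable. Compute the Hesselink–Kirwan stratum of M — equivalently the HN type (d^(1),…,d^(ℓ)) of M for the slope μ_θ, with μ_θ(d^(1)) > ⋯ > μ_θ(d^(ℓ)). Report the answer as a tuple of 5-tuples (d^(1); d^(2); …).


Interval decomposition of M: I[1,2], I[1,5], I[4,5], I[5,5].
HN type (ℓ=5): μ^(1)=21; μ^(2)=11; μ^(3)=7; μ^(4)=-9; μ^(5)=-49

((0, 1, 0, 0, 0); (1, 0, 0, 0, 0); (1, 1, 1, 1, 1); (0, 0, 0, 1, 1); (0, 0, 0, 0, 1))


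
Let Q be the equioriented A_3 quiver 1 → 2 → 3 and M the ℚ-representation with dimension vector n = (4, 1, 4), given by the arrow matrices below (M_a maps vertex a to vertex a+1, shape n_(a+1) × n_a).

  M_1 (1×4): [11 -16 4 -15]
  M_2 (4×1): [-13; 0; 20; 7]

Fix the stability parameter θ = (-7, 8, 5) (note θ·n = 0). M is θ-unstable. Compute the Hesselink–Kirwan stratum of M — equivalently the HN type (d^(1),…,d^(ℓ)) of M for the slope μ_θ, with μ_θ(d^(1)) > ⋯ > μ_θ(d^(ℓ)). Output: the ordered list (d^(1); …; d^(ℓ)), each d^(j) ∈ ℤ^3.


Barcode: M ≅ I[1,1]^3, I[1,3], I[3,3]^3. HN layers by μ_θ (3 steps, strictly decreasing):
  μ^(1)=13/2; μ^(2)=5; μ^(3)=-7

((0, 1, 1); (0, 0, 3); (4, 0, 0))


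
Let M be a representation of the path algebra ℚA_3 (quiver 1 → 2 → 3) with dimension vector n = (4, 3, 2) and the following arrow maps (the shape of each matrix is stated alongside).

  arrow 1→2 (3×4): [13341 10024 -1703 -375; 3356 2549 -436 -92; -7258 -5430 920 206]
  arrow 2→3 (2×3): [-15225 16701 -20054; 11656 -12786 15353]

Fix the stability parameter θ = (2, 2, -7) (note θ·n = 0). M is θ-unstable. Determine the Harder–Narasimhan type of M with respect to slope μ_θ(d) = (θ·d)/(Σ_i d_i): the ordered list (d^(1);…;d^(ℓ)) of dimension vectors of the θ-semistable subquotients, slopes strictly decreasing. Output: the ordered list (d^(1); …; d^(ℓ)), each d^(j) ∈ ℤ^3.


Barcode: M ≅ I[1,1], I[1,2], I[1,3]^2. HN layers by μ_θ (2 steps, strictly decreasing):
  μ^(1)=2; μ^(2)=-1

((2, 1, 0); (2, 2, 2))


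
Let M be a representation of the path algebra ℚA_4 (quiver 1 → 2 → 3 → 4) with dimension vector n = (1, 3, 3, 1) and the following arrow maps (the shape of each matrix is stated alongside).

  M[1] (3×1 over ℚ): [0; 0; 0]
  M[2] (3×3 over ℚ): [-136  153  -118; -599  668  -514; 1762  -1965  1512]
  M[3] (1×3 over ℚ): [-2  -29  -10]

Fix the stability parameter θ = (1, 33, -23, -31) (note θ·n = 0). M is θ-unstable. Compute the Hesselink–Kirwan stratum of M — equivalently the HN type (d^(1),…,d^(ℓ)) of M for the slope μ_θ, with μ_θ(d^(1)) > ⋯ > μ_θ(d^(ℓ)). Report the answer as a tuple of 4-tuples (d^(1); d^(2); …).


Barcode: M ≅ I[1,1], I[2,3]^2, I[2,4]. HN layers by μ_θ (3 steps, strictly decreasing):
  μ^(1)=5; μ^(2)=1; μ^(3)=-7

((0, 2, 2, 0); (1, 0, 0, 0); (0, 1, 1, 1))


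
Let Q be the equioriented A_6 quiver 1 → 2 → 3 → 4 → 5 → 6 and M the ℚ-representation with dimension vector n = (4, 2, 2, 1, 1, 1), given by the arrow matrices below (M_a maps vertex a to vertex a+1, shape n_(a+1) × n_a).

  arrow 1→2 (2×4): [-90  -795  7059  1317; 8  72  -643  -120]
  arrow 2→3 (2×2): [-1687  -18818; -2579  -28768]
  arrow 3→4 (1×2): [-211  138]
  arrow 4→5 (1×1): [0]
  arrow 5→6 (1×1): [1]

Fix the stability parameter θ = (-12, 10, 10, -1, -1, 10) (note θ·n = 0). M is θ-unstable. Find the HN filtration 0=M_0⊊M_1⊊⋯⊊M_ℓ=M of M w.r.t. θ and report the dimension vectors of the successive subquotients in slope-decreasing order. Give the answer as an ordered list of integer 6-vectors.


Interval decomposition of M: I[1,1]^2, I[1,3], I[1,4], I[5,6].
HN type (ℓ=4): μ^(1)=10; μ^(2)=19/3; μ^(3)=-1; μ^(4)=-12

((0, 1, 1, 0, 0, 1); (0, 1, 1, 1, 0, 0); (0, 0, 0, 0, 1, 0); (4, 0, 0, 0, 0, 0))


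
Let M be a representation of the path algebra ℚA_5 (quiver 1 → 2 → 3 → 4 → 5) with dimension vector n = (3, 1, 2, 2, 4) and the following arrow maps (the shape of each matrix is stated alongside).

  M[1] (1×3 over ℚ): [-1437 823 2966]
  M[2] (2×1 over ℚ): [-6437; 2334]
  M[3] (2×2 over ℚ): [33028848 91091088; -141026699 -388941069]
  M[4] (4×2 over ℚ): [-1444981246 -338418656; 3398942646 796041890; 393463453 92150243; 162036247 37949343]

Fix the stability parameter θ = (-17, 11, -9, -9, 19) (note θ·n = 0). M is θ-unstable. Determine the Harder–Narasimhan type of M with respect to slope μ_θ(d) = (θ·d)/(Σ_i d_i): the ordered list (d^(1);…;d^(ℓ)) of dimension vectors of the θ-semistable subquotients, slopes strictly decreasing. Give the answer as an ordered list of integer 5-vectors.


Via rank(M_{q-1}∘⋯∘M_p): M ≅ I[1,1]^2, I[1,5], I[3,3], I[4,5], I[5,5]^2.
μ_θ-semistable layers: μ^(1)=19; μ^(2)=-7/3; μ^(3)=-9; μ^(4)=-17

((0, 0, 0, 0, 4); (0, 1, 1, 1, 0); (0, 0, 1, 1, 0); (3, 0, 0, 0, 0))


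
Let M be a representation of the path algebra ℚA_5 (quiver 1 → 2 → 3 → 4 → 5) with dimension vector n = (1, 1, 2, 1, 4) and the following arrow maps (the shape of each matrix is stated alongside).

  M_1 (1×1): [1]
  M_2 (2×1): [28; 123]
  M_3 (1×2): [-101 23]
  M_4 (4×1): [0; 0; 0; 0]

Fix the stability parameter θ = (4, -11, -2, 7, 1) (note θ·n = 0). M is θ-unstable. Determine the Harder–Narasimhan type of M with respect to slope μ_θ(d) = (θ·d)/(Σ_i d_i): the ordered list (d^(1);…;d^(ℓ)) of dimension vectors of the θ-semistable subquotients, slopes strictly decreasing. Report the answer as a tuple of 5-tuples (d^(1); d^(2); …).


Barcode: M ≅ I[1,4], I[3,3], I[5,5]^4. HN layers by μ_θ (4 steps, strictly decreasing):
  μ^(1)=7; μ^(2)=1; μ^(3)=-2; μ^(4)=-7/2

((0, 0, 0, 1, 0); (0, 0, 0, 0, 4); (0, 0, 2, 0, 0); (1, 1, 0, 0, 0))


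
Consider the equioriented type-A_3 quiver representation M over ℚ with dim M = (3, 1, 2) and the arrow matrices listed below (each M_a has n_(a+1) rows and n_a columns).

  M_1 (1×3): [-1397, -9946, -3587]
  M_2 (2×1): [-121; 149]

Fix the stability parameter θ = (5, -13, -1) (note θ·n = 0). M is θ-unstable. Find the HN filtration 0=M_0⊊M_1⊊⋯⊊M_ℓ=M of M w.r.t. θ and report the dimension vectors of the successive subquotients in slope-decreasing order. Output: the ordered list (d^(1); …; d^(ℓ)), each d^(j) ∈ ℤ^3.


Interval decomposition of M: I[1,1]^2, I[1,3], I[3,3].
HN type (ℓ=3): μ^(1)=5; μ^(2)=-1; μ^(3)=-4

((2, 0, 0); (0, 0, 2); (1, 1, 0))


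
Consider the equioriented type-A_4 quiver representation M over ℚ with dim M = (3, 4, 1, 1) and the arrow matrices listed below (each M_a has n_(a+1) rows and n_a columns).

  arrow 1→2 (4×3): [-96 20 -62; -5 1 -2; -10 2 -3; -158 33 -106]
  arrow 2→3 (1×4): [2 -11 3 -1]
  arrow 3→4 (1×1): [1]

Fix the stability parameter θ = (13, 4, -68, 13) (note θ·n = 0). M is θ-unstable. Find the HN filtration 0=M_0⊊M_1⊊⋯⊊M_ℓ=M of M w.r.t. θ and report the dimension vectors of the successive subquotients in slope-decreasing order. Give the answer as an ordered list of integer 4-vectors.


Barcode: M ≅ I[1,2]^2, I[1,4], I[2,2]. HN layers by μ_θ (4 steps, strictly decreasing):
  μ^(1)=13; μ^(2)=17/2; μ^(3)=4; μ^(4)=-17

((0, 0, 0, 1); (2, 2, 0, 0); (0, 1, 0, 0); (1, 1, 1, 0))


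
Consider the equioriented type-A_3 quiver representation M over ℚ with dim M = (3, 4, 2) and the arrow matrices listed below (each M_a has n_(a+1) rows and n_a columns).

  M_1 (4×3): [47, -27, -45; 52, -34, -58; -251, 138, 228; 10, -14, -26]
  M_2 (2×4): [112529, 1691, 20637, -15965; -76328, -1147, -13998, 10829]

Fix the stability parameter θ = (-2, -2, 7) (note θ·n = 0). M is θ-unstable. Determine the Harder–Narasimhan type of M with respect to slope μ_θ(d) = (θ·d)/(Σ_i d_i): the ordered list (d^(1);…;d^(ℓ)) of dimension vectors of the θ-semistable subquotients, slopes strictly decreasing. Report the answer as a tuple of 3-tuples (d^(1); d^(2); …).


Via rank(M_{q-1}∘⋯∘M_p): M ≅ I[1,1], I[1,2], I[1,3], I[2,2], I[2,3].
μ_θ-semistable layers: μ^(1)=7; μ^(2)=-2

((0, 0, 2); (3, 4, 0))


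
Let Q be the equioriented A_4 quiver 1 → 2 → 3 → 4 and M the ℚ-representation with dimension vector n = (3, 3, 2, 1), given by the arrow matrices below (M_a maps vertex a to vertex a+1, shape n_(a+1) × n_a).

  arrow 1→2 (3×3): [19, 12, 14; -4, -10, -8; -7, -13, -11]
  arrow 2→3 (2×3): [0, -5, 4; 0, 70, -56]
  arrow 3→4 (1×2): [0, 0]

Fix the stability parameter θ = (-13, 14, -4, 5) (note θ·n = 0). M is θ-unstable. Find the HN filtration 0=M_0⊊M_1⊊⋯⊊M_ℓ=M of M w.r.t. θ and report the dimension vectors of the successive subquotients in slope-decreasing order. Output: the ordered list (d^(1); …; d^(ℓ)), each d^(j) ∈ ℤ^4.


Via rank(M_{q-1}∘⋯∘M_p): M ≅ I[1,2]^2, I[1,3], I[3,3], I[4,4].
μ_θ-semistable layers: μ^(1)=14; μ^(2)=5; μ^(3)=-4; μ^(4)=-13

((0, 2, 0, 0); (0, 1, 1, 1); (0, 0, 1, 0); (3, 0, 0, 0))


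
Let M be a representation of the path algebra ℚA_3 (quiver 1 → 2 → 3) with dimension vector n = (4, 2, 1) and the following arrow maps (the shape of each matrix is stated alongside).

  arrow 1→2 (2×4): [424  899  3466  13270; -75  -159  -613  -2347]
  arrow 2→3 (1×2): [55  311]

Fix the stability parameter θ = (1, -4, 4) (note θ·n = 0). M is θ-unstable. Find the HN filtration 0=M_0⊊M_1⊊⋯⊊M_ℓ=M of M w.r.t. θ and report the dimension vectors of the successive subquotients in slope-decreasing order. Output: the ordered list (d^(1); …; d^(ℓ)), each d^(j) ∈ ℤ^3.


Barcode: M ≅ I[1,1]^2, I[1,2], I[1,3]. HN layers by μ_θ (3 steps, strictly decreasing):
  μ^(1)=4; μ^(2)=1; μ^(3)=-3/2

((0, 0, 1); (2, 0, 0); (2, 2, 0))


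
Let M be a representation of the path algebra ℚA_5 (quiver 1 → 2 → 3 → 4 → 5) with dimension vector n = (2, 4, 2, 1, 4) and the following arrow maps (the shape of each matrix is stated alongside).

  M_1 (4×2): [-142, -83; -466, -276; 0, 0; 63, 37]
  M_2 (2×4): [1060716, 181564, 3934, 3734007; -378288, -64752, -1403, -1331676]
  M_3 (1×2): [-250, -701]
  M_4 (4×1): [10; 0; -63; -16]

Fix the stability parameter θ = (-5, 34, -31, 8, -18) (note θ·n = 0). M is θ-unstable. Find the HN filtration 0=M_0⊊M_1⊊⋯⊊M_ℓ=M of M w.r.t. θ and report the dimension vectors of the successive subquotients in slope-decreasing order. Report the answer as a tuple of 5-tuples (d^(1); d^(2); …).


Via rank(M_{q-1}∘⋯∘M_p): M ≅ I[1,2], I[1,5], I[2,2], I[2,3], I[5,5]^3.
μ_θ-semistable layers: μ^(1)=34; μ^(2)=3/2; μ^(3)=-7/4; μ^(4)=-5; μ^(5)=-18

((0, 2, 0, 0, 0); (0, 1, 1, 0, 0); (0, 1, 1, 1, 1); (2, 0, 0, 0, 0); (0, 0, 0, 0, 3))


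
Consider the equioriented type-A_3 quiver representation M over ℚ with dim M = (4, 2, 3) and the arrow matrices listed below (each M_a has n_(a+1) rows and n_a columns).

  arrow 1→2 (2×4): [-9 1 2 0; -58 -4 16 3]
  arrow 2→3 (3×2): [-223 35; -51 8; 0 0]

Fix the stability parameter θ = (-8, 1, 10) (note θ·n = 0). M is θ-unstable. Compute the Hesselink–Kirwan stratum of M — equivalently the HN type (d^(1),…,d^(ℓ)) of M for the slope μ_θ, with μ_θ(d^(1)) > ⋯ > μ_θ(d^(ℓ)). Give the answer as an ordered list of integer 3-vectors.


Barcode: M ≅ I[1,1]^2, I[1,3]^2, I[3,3]. HN layers by μ_θ (3 steps, strictly decreasing):
  μ^(1)=10; μ^(2)=1; μ^(3)=-8

((0, 0, 3); (0, 2, 0); (4, 0, 0))


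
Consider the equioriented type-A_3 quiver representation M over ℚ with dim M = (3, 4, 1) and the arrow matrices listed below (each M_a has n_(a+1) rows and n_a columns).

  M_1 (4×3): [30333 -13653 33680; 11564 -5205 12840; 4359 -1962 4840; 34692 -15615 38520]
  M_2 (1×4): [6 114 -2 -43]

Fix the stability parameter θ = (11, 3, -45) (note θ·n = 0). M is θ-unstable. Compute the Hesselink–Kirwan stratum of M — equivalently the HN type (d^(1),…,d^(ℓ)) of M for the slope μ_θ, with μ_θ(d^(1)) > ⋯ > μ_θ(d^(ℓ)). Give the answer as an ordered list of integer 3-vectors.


Via rank(M_{q-1}∘⋯∘M_p): M ≅ I[1,1], I[1,2], I[1,3], I[2,2]^2.
μ_θ-semistable layers: μ^(1)=11; μ^(2)=7; μ^(3)=3; μ^(4)=-31/3

((1, 0, 0); (1, 1, 0); (0, 2, 0); (1, 1, 1))


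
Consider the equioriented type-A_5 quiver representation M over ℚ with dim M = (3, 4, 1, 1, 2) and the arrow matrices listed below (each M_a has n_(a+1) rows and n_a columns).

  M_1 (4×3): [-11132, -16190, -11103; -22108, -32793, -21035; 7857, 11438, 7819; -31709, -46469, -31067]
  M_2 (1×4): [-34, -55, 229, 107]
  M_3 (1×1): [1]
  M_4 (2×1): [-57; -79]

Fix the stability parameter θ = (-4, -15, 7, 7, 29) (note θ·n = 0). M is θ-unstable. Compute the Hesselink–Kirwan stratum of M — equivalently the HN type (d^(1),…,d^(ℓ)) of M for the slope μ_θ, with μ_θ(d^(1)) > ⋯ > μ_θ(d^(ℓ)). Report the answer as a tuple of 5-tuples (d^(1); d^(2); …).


Barcode: M ≅ I[1,2]^2, I[1,5], I[2,2], I[5,5]. HN layers by μ_θ (4 steps, strictly decreasing):
  μ^(1)=29; μ^(2)=7; μ^(3)=-19/2; μ^(4)=-15

((0, 0, 0, 0, 2); (0, 0, 1, 1, 0); (3, 3, 0, 0, 0); (0, 1, 0, 0, 0))


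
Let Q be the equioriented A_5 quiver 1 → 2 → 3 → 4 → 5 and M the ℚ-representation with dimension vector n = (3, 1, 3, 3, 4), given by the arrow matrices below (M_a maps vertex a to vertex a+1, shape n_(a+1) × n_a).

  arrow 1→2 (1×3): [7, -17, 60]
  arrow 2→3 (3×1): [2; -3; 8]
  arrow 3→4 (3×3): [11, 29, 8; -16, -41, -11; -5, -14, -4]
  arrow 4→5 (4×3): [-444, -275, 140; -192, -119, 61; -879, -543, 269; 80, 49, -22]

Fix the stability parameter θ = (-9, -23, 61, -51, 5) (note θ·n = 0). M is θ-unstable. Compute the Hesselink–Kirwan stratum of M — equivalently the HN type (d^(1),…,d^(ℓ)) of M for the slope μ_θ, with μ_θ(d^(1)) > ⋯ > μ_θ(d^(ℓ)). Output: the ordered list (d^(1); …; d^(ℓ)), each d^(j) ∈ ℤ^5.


Interval decomposition of M: I[1,1]^2, I[1,5], I[3,5]^2, I[5,5].
HN type (ℓ=3): μ^(1)=5; μ^(2)=-9; μ^(3)=-16

((0, 0, 3, 3, 4); (2, 0, 0, 0, 0); (1, 1, 0, 0, 0))


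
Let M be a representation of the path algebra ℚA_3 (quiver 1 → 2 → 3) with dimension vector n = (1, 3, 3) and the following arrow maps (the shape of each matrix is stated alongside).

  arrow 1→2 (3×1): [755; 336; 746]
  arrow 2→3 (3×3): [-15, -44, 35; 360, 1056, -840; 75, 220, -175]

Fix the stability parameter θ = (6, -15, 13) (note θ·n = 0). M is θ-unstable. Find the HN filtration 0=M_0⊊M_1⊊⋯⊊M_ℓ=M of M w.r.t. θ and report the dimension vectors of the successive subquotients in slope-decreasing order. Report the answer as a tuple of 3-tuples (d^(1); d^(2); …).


Via rank(M_{q-1}∘⋯∘M_p): M ≅ I[1,3], I[2,2]^2, I[3,3]^2.
μ_θ-semistable layers: μ^(1)=13; μ^(2)=-9/2; μ^(3)=-15

((0, 0, 3); (1, 1, 0); (0, 2, 0))


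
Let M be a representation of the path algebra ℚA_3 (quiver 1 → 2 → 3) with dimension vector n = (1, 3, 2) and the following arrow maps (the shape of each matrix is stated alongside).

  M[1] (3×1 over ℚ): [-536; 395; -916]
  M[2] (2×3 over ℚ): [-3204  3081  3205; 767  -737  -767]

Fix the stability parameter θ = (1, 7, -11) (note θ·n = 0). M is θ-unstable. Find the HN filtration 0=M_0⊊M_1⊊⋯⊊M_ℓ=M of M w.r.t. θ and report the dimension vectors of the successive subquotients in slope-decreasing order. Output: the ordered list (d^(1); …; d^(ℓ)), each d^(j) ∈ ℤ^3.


Via rank(M_{q-1}∘⋯∘M_p): M ≅ I[1,3], I[2,2], I[2,3].
μ_θ-semistable layers: μ^(1)=7; μ^(2)=-1; μ^(3)=-2

((0, 1, 0); (1, 1, 1); (0, 1, 1))


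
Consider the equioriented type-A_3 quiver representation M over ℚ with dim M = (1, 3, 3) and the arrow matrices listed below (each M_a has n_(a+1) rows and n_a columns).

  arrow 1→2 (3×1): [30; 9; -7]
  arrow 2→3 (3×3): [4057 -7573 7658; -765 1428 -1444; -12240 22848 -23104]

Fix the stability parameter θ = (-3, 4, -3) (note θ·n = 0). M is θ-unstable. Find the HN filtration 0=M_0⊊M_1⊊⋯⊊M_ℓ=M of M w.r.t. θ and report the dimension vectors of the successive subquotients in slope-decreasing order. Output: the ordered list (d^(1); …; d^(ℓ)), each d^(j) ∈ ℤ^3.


Via rank(M_{q-1}∘⋯∘M_p): M ≅ I[1,3], I[2,2], I[2,3], I[3,3].
μ_θ-semistable layers: μ^(1)=4; μ^(2)=1/2; μ^(3)=-3

((0, 1, 0); (0, 2, 2); (1, 0, 1))


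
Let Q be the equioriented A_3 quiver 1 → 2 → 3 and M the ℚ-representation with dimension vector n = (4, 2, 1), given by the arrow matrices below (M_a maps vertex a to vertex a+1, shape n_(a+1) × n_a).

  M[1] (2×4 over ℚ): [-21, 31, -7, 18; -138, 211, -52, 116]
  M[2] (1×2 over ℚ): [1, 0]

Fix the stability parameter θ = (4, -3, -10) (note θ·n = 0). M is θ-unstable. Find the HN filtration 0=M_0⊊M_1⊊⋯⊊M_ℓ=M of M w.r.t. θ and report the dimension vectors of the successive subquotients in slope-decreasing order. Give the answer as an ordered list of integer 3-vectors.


Via rank(M_{q-1}∘⋯∘M_p): M ≅ I[1,1]^2, I[1,2], I[1,3].
μ_θ-semistable layers: μ^(1)=4; μ^(2)=1/2; μ^(3)=-3

((2, 0, 0); (1, 1, 0); (1, 1, 1))


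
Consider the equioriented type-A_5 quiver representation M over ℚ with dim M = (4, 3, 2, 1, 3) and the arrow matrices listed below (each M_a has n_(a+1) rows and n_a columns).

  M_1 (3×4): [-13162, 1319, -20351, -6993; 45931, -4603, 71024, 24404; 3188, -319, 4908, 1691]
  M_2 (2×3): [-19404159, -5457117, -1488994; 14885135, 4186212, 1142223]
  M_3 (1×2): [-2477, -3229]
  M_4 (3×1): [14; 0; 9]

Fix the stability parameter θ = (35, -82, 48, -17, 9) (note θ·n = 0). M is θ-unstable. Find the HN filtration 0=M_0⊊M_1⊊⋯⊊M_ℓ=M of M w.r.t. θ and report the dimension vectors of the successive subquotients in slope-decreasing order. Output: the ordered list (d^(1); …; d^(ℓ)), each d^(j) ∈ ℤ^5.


Via rank(M_{q-1}∘⋯∘M_p): M ≅ I[1,1], I[1,2], I[1,3], I[1,5], I[5,5]^2.
μ_θ-semistable layers: μ^(1)=48; μ^(2)=35; μ^(3)=40/3; μ^(4)=9; μ^(5)=-47/2

((0, 0, 1, 0, 0); (1, 0, 0, 0, 0); (0, 0, 1, 1, 1); (0, 0, 0, 0, 2); (3, 3, 0, 0, 0))


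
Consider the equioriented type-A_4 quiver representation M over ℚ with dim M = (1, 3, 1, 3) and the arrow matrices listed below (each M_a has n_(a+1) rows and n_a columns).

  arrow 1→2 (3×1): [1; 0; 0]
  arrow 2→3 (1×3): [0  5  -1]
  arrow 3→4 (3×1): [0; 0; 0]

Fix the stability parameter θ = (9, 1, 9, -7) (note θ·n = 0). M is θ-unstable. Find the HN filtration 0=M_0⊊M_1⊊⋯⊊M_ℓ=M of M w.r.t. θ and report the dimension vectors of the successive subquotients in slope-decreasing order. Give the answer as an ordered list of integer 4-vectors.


Interval decomposition of M: I[1,2], I[2,2], I[2,3], I[4,4]^3.
HN type (ℓ=4): μ^(1)=9; μ^(2)=5; μ^(3)=1; μ^(4)=-7

((0, 0, 1, 0); (1, 1, 0, 0); (0, 2, 0, 0); (0, 0, 0, 3))


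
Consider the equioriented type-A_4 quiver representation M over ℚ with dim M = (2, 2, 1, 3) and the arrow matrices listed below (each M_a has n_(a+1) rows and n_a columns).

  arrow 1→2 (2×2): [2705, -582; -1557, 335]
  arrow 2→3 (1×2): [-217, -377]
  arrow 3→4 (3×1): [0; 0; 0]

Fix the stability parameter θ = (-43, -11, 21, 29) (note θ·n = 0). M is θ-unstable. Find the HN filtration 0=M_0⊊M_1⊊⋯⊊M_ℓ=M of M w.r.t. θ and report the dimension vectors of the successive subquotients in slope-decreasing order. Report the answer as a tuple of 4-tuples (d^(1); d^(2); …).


Barcode: M ≅ I[1,2], I[1,3], I[4,4]^3. HN layers by μ_θ (4 steps, strictly decreasing):
  μ^(1)=29; μ^(2)=21; μ^(3)=-11; μ^(4)=-43

((0, 0, 0, 3); (0, 0, 1, 0); (0, 2, 0, 0); (2, 0, 0, 0))


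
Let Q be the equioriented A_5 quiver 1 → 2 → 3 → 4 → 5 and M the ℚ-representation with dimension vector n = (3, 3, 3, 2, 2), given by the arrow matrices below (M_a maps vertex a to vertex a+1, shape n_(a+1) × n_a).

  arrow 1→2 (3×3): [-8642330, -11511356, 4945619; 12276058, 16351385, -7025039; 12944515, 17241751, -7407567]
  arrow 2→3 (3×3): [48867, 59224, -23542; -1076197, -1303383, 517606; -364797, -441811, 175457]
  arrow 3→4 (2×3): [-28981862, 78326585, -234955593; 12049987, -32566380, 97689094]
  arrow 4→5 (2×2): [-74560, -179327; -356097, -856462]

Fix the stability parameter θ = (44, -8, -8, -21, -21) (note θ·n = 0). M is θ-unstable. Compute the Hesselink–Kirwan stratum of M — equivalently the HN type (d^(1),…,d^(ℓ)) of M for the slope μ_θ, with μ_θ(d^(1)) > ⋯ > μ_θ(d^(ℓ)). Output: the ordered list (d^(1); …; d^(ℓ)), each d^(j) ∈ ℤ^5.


Via rank(M_{q-1}∘⋯∘M_p): M ≅ I[1,3], I[1,5]^2.
μ_θ-semistable layers: μ^(1)=28/3; μ^(2)=-14/5

((1, 1, 1, 0, 0); (2, 2, 2, 2, 2))


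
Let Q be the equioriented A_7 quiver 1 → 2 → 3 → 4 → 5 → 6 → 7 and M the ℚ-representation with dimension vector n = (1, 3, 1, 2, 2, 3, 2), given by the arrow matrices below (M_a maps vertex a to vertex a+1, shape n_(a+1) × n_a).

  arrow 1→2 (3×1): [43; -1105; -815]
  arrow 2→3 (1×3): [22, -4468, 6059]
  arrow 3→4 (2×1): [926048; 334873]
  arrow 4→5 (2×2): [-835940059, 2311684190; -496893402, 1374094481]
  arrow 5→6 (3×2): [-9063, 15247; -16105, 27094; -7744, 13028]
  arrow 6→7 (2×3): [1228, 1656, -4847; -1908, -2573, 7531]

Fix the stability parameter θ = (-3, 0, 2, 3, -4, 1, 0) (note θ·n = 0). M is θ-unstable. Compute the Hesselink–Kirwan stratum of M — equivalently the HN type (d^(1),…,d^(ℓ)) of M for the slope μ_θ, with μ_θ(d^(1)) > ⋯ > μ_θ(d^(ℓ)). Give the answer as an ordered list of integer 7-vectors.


Barcode: M ≅ I[1,6], I[2,2]^2, I[4,7], I[6,7]. HN layers by μ_θ (6 steps, strictly decreasing):
  μ^(1)=1; μ^(2)=1/2; μ^(3)=1/3; μ^(4)=0; μ^(5)=-1/2; μ^(6)=-3

((0, 0, 0, 0, 0, 1, 0); (0, 0, 0, 0, 0, 2, 2); (0, 0, 1, 1, 1, 0, 0); (0, 3, 0, 0, 0, 0, 0); (0, 0, 0, 1, 1, 0, 0); (1, 0, 0, 0, 0, 0, 0))


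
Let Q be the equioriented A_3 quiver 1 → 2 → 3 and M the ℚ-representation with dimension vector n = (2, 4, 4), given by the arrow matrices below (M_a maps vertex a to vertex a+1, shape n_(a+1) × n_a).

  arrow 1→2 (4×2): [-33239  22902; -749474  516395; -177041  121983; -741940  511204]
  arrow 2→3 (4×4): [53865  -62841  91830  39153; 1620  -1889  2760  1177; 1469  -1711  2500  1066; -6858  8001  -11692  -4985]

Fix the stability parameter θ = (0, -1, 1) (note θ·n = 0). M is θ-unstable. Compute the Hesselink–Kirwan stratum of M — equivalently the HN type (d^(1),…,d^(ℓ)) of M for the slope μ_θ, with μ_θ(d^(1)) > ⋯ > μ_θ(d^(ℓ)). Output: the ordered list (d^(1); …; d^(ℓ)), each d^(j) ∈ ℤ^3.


Barcode: M ≅ I[1,3]^2, I[2,2], I[2,3], I[3,3]. HN layers by μ_θ (3 steps, strictly decreasing):
  μ^(1)=1; μ^(2)=-1/2; μ^(3)=-1

((0, 0, 4); (2, 2, 0); (0, 2, 0))


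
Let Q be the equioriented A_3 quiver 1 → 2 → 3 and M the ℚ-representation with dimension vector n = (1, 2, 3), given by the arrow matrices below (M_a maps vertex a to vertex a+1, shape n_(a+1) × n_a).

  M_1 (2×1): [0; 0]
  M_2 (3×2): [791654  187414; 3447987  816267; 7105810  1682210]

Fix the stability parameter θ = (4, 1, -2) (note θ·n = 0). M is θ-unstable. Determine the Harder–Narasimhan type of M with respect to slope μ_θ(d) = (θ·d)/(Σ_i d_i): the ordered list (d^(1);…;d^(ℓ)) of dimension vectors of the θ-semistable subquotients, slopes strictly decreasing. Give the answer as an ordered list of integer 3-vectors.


Barcode: M ≅ I[1,1], I[2,2], I[2,3], I[3,3]^2. HN layers by μ_θ (4 steps, strictly decreasing):
  μ^(1)=4; μ^(2)=1; μ^(3)=-1/2; μ^(4)=-2

((1, 0, 0); (0, 1, 0); (0, 1, 1); (0, 0, 2))


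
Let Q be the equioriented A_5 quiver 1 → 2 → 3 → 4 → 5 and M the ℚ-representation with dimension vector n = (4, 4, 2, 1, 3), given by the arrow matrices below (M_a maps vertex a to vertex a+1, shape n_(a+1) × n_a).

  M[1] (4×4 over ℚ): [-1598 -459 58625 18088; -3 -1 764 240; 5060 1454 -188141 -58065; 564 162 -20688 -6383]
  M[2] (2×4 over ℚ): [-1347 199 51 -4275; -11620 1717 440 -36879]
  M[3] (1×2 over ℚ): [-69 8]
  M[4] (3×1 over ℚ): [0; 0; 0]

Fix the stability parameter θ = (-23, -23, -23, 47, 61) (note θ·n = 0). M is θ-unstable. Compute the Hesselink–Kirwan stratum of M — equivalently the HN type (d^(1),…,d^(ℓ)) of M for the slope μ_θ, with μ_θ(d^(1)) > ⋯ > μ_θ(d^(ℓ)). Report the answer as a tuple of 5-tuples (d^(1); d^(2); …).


Barcode: M ≅ I[1,2]^2, I[1,3], I[1,4], I[5,5]^3. HN layers by μ_θ (3 steps, strictly decreasing):
  μ^(1)=61; μ^(2)=47; μ^(3)=-23

((0, 0, 0, 0, 3); (0, 0, 0, 1, 0); (4, 4, 2, 0, 0))


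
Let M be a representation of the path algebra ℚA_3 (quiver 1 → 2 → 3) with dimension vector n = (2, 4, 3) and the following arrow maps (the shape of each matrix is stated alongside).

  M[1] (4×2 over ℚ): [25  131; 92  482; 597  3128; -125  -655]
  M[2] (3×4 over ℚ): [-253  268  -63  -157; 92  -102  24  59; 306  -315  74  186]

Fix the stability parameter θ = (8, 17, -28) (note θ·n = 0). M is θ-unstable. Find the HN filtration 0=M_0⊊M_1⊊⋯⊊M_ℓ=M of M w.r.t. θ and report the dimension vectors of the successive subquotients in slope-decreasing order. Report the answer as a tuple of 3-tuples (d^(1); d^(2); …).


Via rank(M_{q-1}∘⋯∘M_p): M ≅ I[1,3]^2, I[2,2], I[2,3].
μ_θ-semistable layers: μ^(1)=17; μ^(2)=-1; μ^(3)=-11/2

((0, 1, 0); (2, 2, 2); (0, 1, 1))


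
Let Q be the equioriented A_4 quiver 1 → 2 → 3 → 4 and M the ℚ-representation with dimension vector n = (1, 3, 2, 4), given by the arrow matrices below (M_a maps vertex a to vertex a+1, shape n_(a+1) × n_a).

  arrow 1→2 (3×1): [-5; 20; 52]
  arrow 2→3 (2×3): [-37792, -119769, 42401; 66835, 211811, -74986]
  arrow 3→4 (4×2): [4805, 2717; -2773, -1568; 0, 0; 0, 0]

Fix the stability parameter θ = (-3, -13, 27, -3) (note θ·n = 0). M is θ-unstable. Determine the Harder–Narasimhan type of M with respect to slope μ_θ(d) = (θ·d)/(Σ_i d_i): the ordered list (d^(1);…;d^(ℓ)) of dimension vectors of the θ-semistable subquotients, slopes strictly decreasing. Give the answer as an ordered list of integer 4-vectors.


Interval decomposition of M: I[1,4], I[2,2], I[2,4], I[4,4]^2.
HN type (ℓ=4): μ^(1)=12; μ^(2)=-3; μ^(3)=-8; μ^(4)=-13

((0, 0, 2, 2); (0, 0, 0, 2); (1, 1, 0, 0); (0, 2, 0, 0))


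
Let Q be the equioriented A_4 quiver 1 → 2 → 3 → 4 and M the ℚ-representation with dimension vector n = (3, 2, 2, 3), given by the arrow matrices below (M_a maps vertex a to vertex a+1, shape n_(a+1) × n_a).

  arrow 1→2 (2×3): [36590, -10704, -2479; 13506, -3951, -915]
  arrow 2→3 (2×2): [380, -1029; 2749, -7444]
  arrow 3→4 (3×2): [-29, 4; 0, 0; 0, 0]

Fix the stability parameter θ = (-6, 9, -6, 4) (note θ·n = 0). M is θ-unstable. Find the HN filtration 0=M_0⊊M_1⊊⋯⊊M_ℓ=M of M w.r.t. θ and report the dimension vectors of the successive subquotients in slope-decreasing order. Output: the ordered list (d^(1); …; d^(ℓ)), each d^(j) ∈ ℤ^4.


Interval decomposition of M: I[1,1], I[1,3], I[1,4], I[4,4]^2.
HN type (ℓ=3): μ^(1)=4; μ^(2)=3/2; μ^(3)=-6

((0, 0, 0, 3); (0, 2, 2, 0); (3, 0, 0, 0))


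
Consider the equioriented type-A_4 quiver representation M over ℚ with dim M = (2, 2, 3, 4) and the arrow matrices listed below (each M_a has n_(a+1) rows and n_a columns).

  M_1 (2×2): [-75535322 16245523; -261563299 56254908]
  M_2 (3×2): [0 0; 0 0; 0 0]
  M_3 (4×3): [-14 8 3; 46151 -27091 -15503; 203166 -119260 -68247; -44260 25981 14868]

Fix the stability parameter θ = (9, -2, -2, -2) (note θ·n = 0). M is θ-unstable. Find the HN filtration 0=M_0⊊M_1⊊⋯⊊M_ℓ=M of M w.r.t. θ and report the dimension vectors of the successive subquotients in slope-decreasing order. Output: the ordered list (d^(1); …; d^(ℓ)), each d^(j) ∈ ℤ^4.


Barcode: M ≅ I[1,2]^2, I[3,4]^3, I[4,4]. HN layers by μ_θ (2 steps, strictly decreasing):
  μ^(1)=7/2; μ^(2)=-2

((2, 2, 0, 0); (0, 0, 3, 4))
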